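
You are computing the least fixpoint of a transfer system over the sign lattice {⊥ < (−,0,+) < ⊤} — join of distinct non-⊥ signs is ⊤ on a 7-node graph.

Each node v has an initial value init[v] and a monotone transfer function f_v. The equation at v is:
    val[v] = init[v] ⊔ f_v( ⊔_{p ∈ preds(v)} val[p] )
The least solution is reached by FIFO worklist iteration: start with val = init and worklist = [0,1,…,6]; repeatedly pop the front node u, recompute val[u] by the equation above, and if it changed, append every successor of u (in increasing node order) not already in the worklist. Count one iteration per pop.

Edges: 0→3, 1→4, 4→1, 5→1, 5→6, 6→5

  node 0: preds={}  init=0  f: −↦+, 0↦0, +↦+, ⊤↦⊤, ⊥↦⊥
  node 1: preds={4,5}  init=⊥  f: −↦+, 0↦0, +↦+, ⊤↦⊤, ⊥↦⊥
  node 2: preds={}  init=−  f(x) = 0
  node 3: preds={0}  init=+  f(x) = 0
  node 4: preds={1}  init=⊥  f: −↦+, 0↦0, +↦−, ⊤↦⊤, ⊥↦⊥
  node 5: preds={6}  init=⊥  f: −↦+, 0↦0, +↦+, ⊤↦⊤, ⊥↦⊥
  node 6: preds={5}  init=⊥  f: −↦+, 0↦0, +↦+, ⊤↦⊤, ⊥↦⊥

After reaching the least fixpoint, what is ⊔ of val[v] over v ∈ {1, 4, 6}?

⊥

Trace (7 dequeues):
  [1] u=0 | in ⊥ | out 0 | ==
  [2] u=1 | in ⊥ | out ⊥ | ==
  [3] u=2 | in ⊥ | out ⊤ | prev − | push {}
  [4] u=3 | in 0 | out ⊤ | prev + | push {}
  [5] u=4 | in ⊥ | out ⊥ | ==
  [6] u=5 | in ⊥ | out ⊥ | ==
  [7] u=6 | in ⊥ | out ⊥ | ==

Converged values:
  [0] 0
  [1] ⊥
  [2] ⊤
  [3] ⊤
  [4] ⊥
  [5] ⊥
  [6] ⊥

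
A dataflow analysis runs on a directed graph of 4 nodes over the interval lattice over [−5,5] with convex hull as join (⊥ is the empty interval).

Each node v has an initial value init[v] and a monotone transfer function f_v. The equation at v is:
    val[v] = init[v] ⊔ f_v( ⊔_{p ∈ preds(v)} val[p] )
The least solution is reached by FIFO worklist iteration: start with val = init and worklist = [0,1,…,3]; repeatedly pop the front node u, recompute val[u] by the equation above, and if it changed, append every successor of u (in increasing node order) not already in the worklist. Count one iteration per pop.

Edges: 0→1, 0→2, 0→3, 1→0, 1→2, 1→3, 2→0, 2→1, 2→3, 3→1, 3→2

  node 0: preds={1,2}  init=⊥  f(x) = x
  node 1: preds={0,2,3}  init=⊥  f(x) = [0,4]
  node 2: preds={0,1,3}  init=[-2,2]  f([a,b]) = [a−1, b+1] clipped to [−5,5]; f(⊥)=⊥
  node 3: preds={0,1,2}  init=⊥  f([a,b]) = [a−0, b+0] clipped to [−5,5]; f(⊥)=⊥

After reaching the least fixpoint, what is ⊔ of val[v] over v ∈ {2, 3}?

Trace (16 dequeues):
  [1] u=0 | in [-2,2] | out [-2,2] | prev ⊥ | push {}
  [2] u=1 | in [-2,2] | out [0,4] | prev ⊥ | push {0}
  [3] u=2 | in [-2,4] | out [-3,5] | prev [-2,2] | push {1}
  [4] u=3 | in [-3,5] | out [-3,5] | prev ⊥ | push {2}
  [5] u=0 | in [-3,5] | out [-3,5] | prev [-2,2] | push {3}
  [6] u=1 | in [-3,5] | out [0,4] | ==
  [7] u=2 | in [-3,5] | out [-4,5] | prev [-3,5] | push {0,1}
  [8] u=3 | in [-4,5] | out [-4,5] | prev [-3,5] | push {2}
  [9] u=0 | in [-4,5] | out [-4,5] | prev [-3,5] | push {3}
  [10] u=1 | in [-4,5] | out [0,4] | ==
  [11] u=2 | in [-4,5] | out [-5,5] | prev [-4,5] | push {0,1}
  [12] u=3 | in [-5,5] | out [-5,5] | prev [-4,5] | push {2}
  [13] u=0 | in [-5,5] | out [-5,5] | prev [-4,5] | push {3}
  [14] u=1 | in [-5,5] | out [0,4] | ==
  [15] u=2 | in [-5,5] | out [-5,5] | ==
  [16] u=3 | in [-5,5] | out [-5,5] | ==

Converged values:
  [0] [-5,5]
  [1] [0,4]
  [2] [-5,5]
  [3] [-5,5]

[-5,5]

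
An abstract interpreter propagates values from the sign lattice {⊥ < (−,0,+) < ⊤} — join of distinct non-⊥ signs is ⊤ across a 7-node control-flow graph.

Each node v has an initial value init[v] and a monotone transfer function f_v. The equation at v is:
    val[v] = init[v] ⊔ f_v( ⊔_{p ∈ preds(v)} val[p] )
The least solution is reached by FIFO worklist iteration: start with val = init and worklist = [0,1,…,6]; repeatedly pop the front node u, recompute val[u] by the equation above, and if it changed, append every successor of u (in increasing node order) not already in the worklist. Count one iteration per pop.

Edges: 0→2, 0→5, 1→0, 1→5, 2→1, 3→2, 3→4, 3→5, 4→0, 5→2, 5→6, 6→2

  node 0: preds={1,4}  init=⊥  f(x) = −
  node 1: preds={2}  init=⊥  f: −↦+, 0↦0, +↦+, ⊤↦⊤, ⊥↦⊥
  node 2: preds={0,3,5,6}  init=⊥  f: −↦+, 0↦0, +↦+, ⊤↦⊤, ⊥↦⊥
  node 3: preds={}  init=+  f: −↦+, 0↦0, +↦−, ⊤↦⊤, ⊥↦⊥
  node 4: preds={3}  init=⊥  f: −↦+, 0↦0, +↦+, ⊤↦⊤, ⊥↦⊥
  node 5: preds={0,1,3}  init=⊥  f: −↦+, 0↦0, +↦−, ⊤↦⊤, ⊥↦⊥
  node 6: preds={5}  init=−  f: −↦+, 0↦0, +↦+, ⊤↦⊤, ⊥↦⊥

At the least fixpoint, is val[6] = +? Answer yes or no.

Worklist (11 pops):
  #1 pop 0: in=⊥ → − (was ⊥); enqueue []
  #2 pop 1: in=⊥ → ⊥ (no change)
  #3 pop 2: in=⊤ → ⊤ (was ⊥); enqueue [1]
  #4 pop 3: in=⊥ → + (no change)
  #5 pop 4: in=+ → + (was ⊥); enqueue [0]
  #6 pop 5: in=⊤ → ⊤ (was ⊥); enqueue [2]
  #7 pop 6: in=⊤ → ⊤ (was −); enqueue []
  #8 pop 1: in=⊤ → ⊤ (was ⊥); enqueue [5]
  #9 pop 0: in=⊤ → − (no change)
  #10 pop 2: in=⊤ → ⊤ (no change)
  #11 pop 5: in=⊤ → ⊤ (no change)

Fixpoint:
  val[0] = −
  val[1] = ⊤
  val[2] = ⊤
  val[3] = +
  val[4] = +
  val[5] = ⊤
  val[6] = ⊤

no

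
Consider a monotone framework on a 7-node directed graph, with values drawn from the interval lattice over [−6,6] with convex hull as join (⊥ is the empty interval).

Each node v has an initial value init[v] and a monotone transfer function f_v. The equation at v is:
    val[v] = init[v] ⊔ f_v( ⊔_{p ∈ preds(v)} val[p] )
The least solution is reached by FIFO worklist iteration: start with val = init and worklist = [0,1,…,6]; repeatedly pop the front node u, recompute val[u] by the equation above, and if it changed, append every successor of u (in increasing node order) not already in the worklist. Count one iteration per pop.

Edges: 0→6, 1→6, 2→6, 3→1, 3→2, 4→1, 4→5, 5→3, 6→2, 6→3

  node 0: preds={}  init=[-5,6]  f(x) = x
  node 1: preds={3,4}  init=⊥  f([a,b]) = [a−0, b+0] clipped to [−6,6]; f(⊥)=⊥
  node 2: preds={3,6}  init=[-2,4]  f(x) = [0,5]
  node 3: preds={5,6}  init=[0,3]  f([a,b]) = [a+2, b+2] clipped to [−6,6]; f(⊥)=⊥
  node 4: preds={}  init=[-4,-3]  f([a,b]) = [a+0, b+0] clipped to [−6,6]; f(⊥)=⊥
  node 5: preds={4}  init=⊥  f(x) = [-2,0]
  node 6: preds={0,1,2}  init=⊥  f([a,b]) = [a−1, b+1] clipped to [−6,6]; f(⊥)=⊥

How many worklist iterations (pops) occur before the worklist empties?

11

Iteration log — 11 steps:
  step 1. node 0  ⊔preds=⊥  new=[-5,6]  stable
  step 2. node 1  ⊔preds=[-4,3]  new=[-4,3]  old=⊥  +wl: 
  step 3. node 2  ⊔preds=[0,3]  new=[-2,5]  old=[-2,4]  +wl: 
  step 4. node 3  ⊔preds=⊥  new=[0,3]  stable
  step 5. node 4  ⊔preds=⊥  new=[-4,-3]  stable
  step 6. node 5  ⊔preds=[-4,-3]  new=[-2,0]  old=⊥  +wl: 3
  step 7. node 6  ⊔preds=[-5,6]  new=[-6,6]  old=⊥  +wl: 2
  step 8. node 3  ⊔preds=[-6,6]  new=[-4,6]  old=[0,3]  +wl: 1
  step 9. node 2  ⊔preds=[-6,6]  new=[-2,5]  stable
  step 10. node 1  ⊔preds=[-4,6]  new=[-4,6]  old=[-4,3]  +wl: 6
  step 11. node 6  ⊔preds=[-5,6]  new=[-6,6]  stable

Least fixpoint reached:
  node 0: [-5,6]
  node 1: [-4,6]
  node 2: [-2,5]
  node 3: [-4,6]
  node 4: [-4,-3]
  node 5: [-2,0]
  node 6: [-6,6]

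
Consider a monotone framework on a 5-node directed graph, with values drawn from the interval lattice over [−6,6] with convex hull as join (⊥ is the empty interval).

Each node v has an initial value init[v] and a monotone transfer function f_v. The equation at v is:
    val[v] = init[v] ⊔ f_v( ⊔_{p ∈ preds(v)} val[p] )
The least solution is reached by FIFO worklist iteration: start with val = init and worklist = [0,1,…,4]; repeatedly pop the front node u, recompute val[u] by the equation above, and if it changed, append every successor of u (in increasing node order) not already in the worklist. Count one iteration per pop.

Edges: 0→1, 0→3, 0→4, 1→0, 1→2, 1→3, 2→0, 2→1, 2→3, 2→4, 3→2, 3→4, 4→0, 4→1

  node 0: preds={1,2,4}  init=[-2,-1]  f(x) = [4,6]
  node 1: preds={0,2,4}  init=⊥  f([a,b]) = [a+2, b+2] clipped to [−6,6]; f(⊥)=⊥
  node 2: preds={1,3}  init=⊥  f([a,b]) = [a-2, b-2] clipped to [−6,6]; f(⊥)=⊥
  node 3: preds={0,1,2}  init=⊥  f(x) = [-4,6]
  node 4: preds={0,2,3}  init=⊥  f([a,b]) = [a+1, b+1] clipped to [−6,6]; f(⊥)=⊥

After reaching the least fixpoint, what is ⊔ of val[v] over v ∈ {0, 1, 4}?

[-5,6]

Trace (16 dequeues):
  [1] u=0 | in ⊥ | out [-2,6] | prev [-2,-1] | push {}
  [2] u=1 | in [-2,6] | out [0,6] | prev ⊥ | push {0}
  [3] u=2 | in [0,6] | out [-2,4] | prev ⊥ | push {1}
  [4] u=3 | in [-2,6] | out [-4,6] | prev ⊥ | push {2}
  [5] u=4 | in [-4,6] | out [-3,6] | prev ⊥ | push {}
  [6] u=0 | in [-3,6] | out [-2,6] | ==
  [7] u=1 | in [-3,6] | out [-1,6] | prev [0,6] | push {0,3}
  [8] u=2 | in [-4,6] | out [-6,4] | prev [-2,4] | push {1,4}
  [9] u=0 | in [-6,6] | out [-2,6] | ==
  [10] u=3 | in [-6,6] | out [-4,6] | ==
  [11] u=1 | in [-6,6] | out [-4,6] | prev [-1,6] | push {0,2,3}
  [12] u=4 | in [-6,6] | out [-5,6] | prev [-3,6] | push {1}
  [13] u=0 | in [-6,6] | out [-2,6] | ==
  [14] u=2 | in [-4,6] | out [-6,4] | ==
  [15] u=3 | in [-6,6] | out [-4,6] | ==
  [16] u=1 | in [-6,6] | out [-4,6] | ==

Converged values:
  [0] [-2,6]
  [1] [-4,6]
  [2] [-6,4]
  [3] [-4,6]
  [4] [-5,6]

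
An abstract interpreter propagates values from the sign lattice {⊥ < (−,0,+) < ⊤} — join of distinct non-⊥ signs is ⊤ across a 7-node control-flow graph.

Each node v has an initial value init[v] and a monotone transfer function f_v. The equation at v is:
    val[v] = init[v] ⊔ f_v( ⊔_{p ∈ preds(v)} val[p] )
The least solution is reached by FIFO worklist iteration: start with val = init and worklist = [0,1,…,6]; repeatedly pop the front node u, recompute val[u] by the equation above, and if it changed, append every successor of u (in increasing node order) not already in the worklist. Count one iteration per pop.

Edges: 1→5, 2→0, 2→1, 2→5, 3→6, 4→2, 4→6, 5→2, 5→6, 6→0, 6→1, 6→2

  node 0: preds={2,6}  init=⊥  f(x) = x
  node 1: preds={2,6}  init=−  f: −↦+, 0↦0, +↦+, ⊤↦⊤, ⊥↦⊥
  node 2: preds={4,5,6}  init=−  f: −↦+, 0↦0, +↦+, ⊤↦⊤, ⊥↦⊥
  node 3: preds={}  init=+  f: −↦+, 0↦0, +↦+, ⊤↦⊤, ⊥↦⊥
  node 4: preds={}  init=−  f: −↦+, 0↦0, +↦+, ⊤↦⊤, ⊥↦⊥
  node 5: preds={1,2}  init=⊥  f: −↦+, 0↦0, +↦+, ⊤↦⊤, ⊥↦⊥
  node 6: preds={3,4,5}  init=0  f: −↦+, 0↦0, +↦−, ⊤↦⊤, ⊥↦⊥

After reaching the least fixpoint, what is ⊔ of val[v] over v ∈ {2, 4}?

⊤

Trace (10 dequeues):
  [1] u=0 | in ⊤ | out ⊤ | prev ⊥ | push {}
  [2] u=1 | in ⊤ | out ⊤ | prev − | push {}
  [3] u=2 | in ⊤ | out ⊤ | prev − | push {0,1}
  [4] u=3 | in ⊥ | out + | ==
  [5] u=4 | in ⊥ | out − | ==
  [6] u=5 | in ⊤ | out ⊤ | prev ⊥ | push {2}
  [7] u=6 | in ⊤ | out ⊤ | prev 0 | push {}
  [8] u=0 | in ⊤ | out ⊤ | ==
  [9] u=1 | in ⊤ | out ⊤ | ==
  [10] u=2 | in ⊤ | out ⊤ | ==

Converged values:
  [0] ⊤
  [1] ⊤
  [2] ⊤
  [3] +
  [4] −
  [5] ⊤
  [6] ⊤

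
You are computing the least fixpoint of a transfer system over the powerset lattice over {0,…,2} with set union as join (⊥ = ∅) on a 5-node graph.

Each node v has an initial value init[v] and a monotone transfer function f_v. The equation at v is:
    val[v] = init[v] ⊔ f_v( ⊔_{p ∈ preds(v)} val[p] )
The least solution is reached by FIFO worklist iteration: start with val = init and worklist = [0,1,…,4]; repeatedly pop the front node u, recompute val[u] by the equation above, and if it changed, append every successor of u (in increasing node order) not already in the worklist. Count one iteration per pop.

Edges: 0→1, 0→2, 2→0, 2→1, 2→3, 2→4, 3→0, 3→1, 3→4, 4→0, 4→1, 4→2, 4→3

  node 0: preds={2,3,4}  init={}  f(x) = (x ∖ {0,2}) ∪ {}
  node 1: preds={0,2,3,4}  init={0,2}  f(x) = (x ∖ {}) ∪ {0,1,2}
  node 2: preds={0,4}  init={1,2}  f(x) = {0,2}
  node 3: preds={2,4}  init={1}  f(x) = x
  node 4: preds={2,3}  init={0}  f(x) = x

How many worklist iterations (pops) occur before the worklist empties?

Iteration log — 9 steps:
  step 1. node 0  ⊔preds={0,1,2}  new={1}  old={}  +wl: 
  step 2. node 1  ⊔preds={0,1,2}  new={0,1,2}  old={0,2}  +wl: 
  step 3. node 2  ⊔preds={0,1}  new={0,1,2}  old={1,2}  +wl: 0,1
  step 4. node 3  ⊔preds={0,1,2}  new={0,1,2}  old={1}  +wl: 
  step 5. node 4  ⊔preds={0,1,2}  new={0,1,2}  old={0}  +wl: 2,3
  step 6. node 0  ⊔preds={0,1,2}  new={1}  stable
  step 7. node 1  ⊔preds={0,1,2}  new={0,1,2}  stable
  step 8. node 2  ⊔preds={0,1,2}  new={0,1,2}  stable
  step 9. node 3  ⊔preds={0,1,2}  new={0,1,2}  stable

Least fixpoint reached:
  node 0: {1}
  node 1: {0,1,2}
  node 2: {0,1,2}
  node 3: {0,1,2}
  node 4: {0,1,2}

9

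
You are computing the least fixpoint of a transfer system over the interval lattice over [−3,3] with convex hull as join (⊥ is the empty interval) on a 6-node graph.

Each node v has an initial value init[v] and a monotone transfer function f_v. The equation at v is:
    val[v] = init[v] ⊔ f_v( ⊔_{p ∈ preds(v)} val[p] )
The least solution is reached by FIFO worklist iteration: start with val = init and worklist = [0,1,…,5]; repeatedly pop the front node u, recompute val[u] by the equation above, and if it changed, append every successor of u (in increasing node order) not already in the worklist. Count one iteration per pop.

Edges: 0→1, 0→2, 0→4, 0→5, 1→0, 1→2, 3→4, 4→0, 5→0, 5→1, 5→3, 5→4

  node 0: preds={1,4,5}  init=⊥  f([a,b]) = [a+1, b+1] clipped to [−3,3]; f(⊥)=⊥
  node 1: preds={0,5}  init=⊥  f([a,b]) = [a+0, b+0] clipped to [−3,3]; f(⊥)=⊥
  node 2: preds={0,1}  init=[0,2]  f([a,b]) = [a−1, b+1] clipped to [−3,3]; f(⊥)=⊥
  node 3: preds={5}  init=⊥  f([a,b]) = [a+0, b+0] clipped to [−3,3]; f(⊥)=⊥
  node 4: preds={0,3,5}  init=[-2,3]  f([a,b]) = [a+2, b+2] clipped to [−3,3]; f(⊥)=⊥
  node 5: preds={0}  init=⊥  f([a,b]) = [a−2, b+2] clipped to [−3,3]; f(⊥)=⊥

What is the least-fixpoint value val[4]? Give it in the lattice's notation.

Trace (13 dequeues):
  [1] u=0 | in [-2,3] | out [-1,3] | prev ⊥ | push {}
  [2] u=1 | in [-1,3] | out [-1,3] | prev ⊥ | push {0}
  [3] u=2 | in [-1,3] | out [-2,3] | prev [0,2] | push {}
  [4] u=3 | in ⊥ | out ⊥ | ==
  [5] u=4 | in [-1,3] | out [-2,3] | ==
  [6] u=5 | in [-1,3] | out [-3,3] | prev ⊥ | push {1,3,4}
  [7] u=0 | in [-3,3] | out [-2,3] | prev [-1,3] | push {2,5}
  [8] u=1 | in [-3,3] | out [-3,3] | prev [-1,3] | push {0}
  [9] u=3 | in [-3,3] | out [-3,3] | prev ⊥ | push {}
  [10] u=4 | in [-3,3] | out [-2,3] | ==
  [11] u=2 | in [-3,3] | out [-3,3] | prev [-2,3] | push {}
  [12] u=5 | in [-2,3] | out [-3,3] | ==
  [13] u=0 | in [-3,3] | out [-2,3] | ==

Converged values:
  [0] [-2,3]
  [1] [-3,3]
  [2] [-3,3]
  [3] [-3,3]
  [4] [-2,3]
  [5] [-3,3]

[-2,3]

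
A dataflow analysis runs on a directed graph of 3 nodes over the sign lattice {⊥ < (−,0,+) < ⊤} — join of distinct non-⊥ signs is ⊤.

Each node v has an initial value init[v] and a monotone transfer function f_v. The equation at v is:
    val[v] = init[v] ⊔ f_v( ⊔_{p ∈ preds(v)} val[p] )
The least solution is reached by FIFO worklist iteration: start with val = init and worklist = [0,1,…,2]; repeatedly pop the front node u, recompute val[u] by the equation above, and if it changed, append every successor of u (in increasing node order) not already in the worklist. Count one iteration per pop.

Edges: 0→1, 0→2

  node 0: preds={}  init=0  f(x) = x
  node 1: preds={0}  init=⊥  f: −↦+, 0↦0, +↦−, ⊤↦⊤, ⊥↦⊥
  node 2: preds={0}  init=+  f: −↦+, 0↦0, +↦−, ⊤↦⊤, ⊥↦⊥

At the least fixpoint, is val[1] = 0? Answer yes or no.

Worklist (3 pops):
  #1 pop 0: in=⊥ → 0 (no change)
  #2 pop 1: in=0 → 0 (was ⊥); enqueue []
  #3 pop 2: in=0 → ⊤ (was +); enqueue []

Fixpoint:
  val[0] = 0
  val[1] = 0
  val[2] = ⊤

yes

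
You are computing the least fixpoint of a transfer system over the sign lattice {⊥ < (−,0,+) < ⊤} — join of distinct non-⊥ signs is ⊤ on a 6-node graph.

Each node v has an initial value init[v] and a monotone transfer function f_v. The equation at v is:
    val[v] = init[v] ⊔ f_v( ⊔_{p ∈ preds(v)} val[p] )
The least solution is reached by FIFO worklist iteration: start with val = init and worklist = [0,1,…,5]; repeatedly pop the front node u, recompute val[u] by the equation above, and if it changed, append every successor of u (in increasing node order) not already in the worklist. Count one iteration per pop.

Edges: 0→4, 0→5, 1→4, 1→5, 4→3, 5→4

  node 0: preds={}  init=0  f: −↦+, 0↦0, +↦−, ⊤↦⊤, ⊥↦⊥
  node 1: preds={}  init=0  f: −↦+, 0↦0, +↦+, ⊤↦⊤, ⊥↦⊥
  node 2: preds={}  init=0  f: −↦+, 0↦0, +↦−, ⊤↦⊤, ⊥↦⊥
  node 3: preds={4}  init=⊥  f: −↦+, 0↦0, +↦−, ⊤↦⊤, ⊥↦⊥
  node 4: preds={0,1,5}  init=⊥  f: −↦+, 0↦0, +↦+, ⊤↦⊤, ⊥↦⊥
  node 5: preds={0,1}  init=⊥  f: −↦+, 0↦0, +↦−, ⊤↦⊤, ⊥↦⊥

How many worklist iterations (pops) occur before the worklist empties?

8

Iteration log — 8 steps:
  step 1. node 0  ⊔preds=⊥  new=0  stable
  step 2. node 1  ⊔preds=⊥  new=0  stable
  step 3. node 2  ⊔preds=⊥  new=0  stable
  step 4. node 3  ⊔preds=⊥  new=⊥  stable
  step 5. node 4  ⊔preds=0  new=0  old=⊥  +wl: 3
  step 6. node 5  ⊔preds=0  new=0  old=⊥  +wl: 4
  step 7. node 3  ⊔preds=0  new=0  old=⊥  +wl: 
  step 8. node 4  ⊔preds=0  new=0  stable

Least fixpoint reached:
  node 0: 0
  node 1: 0
  node 2: 0
  node 3: 0
  node 4: 0
  node 5: 0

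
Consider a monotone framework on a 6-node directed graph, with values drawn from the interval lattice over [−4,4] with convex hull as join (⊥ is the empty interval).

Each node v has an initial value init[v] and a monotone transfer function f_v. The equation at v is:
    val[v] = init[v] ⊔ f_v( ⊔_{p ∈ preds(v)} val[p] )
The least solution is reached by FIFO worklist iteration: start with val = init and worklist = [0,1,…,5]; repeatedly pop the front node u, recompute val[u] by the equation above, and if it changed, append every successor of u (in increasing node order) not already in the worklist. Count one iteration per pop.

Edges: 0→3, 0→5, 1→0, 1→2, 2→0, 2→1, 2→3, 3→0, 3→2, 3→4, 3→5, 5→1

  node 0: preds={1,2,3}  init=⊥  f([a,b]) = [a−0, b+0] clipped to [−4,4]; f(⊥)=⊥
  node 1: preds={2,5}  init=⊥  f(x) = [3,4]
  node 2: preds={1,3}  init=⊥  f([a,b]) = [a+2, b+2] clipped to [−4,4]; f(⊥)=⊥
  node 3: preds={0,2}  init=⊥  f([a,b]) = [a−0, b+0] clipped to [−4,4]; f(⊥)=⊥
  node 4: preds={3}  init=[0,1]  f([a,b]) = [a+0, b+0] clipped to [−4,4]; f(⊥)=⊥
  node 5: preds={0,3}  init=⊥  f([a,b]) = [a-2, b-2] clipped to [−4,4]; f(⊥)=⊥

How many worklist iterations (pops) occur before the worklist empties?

15

Iteration log — 15 steps:
  step 1. node 0  ⊔preds=⊥  new=⊥  stable
  step 2. node 1  ⊔preds=⊥  new=[3,4]  old=⊥  +wl: 0
  step 3. node 2  ⊔preds=[3,4]  new=[4,4]  old=⊥  +wl: 1
  step 4. node 3  ⊔preds=[4,4]  new=[4,4]  old=⊥  +wl: 2
  step 5. node 4  ⊔preds=[4,4]  new=[0,4]  old=[0,1]  +wl: 
  step 6. node 5  ⊔preds=[4,4]  new=[2,2]  old=⊥  +wl: 
  step 7. node 0  ⊔preds=[3,4]  new=[3,4]  old=⊥  +wl: 3,5
  step 8. node 1  ⊔preds=[2,4]  new=[3,4]  stable
  step 9. node 2  ⊔preds=[3,4]  new=[4,4]  stable
  step 10. node 3  ⊔preds=[3,4]  new=[3,4]  old=[4,4]  +wl: 0,2,4
  step 11. node 5  ⊔preds=[3,4]  new=[1,2]  old=[2,2]  +wl: 1
  step 12. node 0  ⊔preds=[3,4]  new=[3,4]  stable
  step 13. node 2  ⊔preds=[3,4]  new=[4,4]  stable
  step 14. node 4  ⊔preds=[3,4]  new=[0,4]  stable
  step 15. node 1  ⊔preds=[1,4]  new=[3,4]  stable

Least fixpoint reached:
  node 0: [3,4]
  node 1: [3,4]
  node 2: [4,4]
  node 3: [3,4]
  node 4: [0,4]
  node 5: [1,2]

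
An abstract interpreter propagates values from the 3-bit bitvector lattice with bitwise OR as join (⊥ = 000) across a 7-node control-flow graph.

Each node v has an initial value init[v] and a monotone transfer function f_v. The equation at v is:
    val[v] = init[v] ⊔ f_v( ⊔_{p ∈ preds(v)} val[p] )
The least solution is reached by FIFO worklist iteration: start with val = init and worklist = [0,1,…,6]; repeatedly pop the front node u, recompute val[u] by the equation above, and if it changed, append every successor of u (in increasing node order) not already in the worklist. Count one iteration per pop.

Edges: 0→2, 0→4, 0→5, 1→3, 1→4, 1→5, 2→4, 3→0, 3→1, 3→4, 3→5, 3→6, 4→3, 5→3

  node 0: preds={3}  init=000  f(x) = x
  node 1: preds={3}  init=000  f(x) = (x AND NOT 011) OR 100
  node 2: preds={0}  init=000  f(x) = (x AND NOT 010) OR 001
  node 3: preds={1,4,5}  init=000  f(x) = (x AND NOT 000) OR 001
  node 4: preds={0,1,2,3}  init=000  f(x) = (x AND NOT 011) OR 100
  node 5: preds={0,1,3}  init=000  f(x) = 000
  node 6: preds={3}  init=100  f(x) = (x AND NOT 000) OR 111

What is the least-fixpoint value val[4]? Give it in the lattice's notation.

Worklist (13 pops):
  #1 pop 0: in=000 → 000 (no change)
  #2 pop 1: in=000 → 100 (was 000); enqueue []
  #3 pop 2: in=000 → 001 (was 000); enqueue []
  #4 pop 3: in=100 → 101 (was 000); enqueue [0,1]
  #5 pop 4: in=101 → 100 (was 000); enqueue [3]
  #6 pop 5: in=101 → 000 (no change)
  #7 pop 6: in=101 → 111 (was 100); enqueue []
  #8 pop 0: in=101 → 101 (was 000); enqueue [2,4,5]
  #9 pop 1: in=101 → 100 (no change)
  #10 pop 3: in=100 → 101 (no change)
  #11 pop 2: in=101 → 101 (was 001); enqueue []
  #12 pop 4: in=101 → 100 (no change)
  #13 pop 5: in=101 → 000 (no change)

Fixpoint:
  val[0] = 101
  val[1] = 100
  val[2] = 101
  val[3] = 101
  val[4] = 100
  val[5] = 000
  val[6] = 111

100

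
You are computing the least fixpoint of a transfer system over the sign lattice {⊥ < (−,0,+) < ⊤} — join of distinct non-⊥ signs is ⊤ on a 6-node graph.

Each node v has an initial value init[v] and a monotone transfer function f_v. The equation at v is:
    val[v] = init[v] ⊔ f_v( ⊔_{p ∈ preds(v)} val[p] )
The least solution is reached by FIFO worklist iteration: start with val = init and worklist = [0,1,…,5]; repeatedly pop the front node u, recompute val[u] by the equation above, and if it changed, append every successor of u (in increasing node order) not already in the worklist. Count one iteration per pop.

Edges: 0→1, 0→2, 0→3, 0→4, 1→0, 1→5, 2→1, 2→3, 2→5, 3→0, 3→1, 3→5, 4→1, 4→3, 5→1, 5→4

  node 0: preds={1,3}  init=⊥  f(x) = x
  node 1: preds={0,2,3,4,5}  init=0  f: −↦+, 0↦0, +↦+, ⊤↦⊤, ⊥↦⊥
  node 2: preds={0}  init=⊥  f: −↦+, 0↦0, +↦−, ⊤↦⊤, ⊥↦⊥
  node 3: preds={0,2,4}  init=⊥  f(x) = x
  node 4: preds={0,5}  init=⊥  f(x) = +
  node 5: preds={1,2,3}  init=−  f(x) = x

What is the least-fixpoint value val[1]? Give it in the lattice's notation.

⊤

Worklist (15 pops):
  #1 pop 0: in=0 → 0 (was ⊥); enqueue []
  #2 pop 1: in=⊤ → ⊤ (was 0); enqueue [0]
  #3 pop 2: in=0 → 0 (was ⊥); enqueue [1]
  #4 pop 3: in=0 → 0 (was ⊥); enqueue []
  #5 pop 4: in=⊤ → + (was ⊥); enqueue [3]
  #6 pop 5: in=⊤ → ⊤ (was −); enqueue [4]
  #7 pop 0: in=⊤ → ⊤ (was 0); enqueue [2]
  #8 pop 1: in=⊤ → ⊤ (no change)
  #9 pop 3: in=⊤ → ⊤ (was 0); enqueue [0,1,5]
  #10 pop 4: in=⊤ → + (no change)
  #11 pop 2: in=⊤ → ⊤ (was 0); enqueue [3]
  #12 pop 0: in=⊤ → ⊤ (no change)
  #13 pop 1: in=⊤ → ⊤ (no change)
  #14 pop 5: in=⊤ → ⊤ (no change)
  #15 pop 3: in=⊤ → ⊤ (no change)

Fixpoint:
  val[0] = ⊤
  val[1] = ⊤
  val[2] = ⊤
  val[3] = ⊤
  val[4] = +
  val[5] = ⊤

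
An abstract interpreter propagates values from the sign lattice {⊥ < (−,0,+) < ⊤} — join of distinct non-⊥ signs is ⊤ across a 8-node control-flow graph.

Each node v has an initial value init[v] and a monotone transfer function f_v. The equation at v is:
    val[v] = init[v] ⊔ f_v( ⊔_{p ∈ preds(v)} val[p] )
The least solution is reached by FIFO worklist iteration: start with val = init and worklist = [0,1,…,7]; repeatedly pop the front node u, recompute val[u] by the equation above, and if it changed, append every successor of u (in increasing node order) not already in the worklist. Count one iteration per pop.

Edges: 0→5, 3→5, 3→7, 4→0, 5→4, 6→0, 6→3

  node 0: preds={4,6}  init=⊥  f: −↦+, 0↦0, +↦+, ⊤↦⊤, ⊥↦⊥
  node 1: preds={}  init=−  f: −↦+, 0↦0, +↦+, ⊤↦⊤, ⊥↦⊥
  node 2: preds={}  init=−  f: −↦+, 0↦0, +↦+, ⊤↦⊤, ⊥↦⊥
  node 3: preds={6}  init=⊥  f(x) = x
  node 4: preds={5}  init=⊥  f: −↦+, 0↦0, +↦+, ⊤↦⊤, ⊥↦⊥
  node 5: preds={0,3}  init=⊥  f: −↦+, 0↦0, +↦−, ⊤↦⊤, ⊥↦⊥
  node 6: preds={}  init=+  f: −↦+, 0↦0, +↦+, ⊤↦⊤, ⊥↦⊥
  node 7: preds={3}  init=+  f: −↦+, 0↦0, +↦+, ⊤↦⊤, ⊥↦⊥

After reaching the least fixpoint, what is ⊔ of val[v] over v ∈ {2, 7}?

⊤

Trace (10 dequeues):
  [1] u=0 | in + | out + | prev ⊥ | push {}
  [2] u=1 | in ⊥ | out − | ==
  [3] u=2 | in ⊥ | out − | ==
  [4] u=3 | in + | out + | prev ⊥ | push {}
  [5] u=4 | in ⊥ | out ⊥ | ==
  [6] u=5 | in + | out − | prev ⊥ | push {4}
  [7] u=6 | in ⊥ | out + | ==
  [8] u=7 | in + | out + | ==
  [9] u=4 | in − | out + | prev ⊥ | push {0}
  [10] u=0 | in + | out + | ==

Converged values:
  [0] +
  [1] −
  [2] −
  [3] +
  [4] +
  [5] −
  [6] +
  [7] +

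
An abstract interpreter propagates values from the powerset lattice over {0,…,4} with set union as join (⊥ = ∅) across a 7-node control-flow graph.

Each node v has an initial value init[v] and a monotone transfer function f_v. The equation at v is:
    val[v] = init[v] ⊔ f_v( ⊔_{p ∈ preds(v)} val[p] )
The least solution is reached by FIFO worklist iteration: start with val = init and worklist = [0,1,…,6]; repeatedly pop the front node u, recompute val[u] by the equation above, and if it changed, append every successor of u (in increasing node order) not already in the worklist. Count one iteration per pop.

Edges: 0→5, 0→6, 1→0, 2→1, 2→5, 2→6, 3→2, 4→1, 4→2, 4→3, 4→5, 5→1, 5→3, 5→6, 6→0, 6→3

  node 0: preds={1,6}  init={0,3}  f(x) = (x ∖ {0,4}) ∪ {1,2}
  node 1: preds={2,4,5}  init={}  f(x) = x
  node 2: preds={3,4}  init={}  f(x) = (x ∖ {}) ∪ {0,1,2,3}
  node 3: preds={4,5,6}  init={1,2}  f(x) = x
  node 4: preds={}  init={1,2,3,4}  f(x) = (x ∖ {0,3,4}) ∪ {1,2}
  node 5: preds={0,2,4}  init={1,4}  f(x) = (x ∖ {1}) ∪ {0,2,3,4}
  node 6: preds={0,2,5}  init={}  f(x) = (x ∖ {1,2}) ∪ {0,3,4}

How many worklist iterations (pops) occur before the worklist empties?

Trace (13 dequeues):
  [1] u=0 | in {} | out {0,1,2,3} | prev {0,3} | push {}
  [2] u=1 | in {1,2,3,4} | out {1,2,3,4} | prev {} | push {0}
  [3] u=2 | in {1,2,3,4} | out {0,1,2,3,4} | prev {} | push {1}
  [4] u=3 | in {1,2,3,4} | out {1,2,3,4} | prev {1,2} | push {2}
  [5] u=4 | in {} | out {1,2,3,4} | ==
  [6] u=5 | in {0,1,2,3,4} | out {0,1,2,3,4} | prev {1,4} | push {3}
  [7] u=6 | in {0,1,2,3,4} | out {0,3,4} | prev {} | push {}
  [8] u=0 | in {0,1,2,3,4} | out {0,1,2,3} | ==
  [9] u=1 | in {0,1,2,3,4} | out {0,1,2,3,4} | prev {1,2,3,4} | push {0}
  [10] u=2 | in {1,2,3,4} | out {0,1,2,3,4} | ==
  [11] u=3 | in {0,1,2,3,4} | out {0,1,2,3,4} | prev {1,2,3,4} | push {2}
  [12] u=0 | in {0,1,2,3,4} | out {0,1,2,3} | ==
  [13] u=2 | in {0,1,2,3,4} | out {0,1,2,3,4} | ==

Converged values:
  [0] {0,1,2,3}
  [1] {0,1,2,3,4}
  [2] {0,1,2,3,4}
  [3] {0,1,2,3,4}
  [4] {1,2,3,4}
  [5] {0,1,2,3,4}
  [6] {0,3,4}

13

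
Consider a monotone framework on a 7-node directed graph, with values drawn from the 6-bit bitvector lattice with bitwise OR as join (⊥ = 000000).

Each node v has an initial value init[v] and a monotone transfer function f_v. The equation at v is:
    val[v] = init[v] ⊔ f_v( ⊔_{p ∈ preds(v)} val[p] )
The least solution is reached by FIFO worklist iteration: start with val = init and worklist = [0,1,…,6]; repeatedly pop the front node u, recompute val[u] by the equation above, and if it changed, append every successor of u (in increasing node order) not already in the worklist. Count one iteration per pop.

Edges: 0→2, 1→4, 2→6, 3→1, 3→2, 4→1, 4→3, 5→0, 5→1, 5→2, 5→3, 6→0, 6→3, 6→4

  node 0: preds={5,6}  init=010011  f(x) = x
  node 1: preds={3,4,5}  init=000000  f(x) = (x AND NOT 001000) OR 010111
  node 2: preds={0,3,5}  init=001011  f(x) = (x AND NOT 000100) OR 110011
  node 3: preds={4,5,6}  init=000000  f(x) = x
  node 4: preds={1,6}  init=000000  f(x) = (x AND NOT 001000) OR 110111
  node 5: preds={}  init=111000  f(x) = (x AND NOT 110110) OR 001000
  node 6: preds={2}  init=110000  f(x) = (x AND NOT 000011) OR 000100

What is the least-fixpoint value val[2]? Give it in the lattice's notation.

111011

Iteration log — 14 steps:
  step 1. node 0  ⊔preds=111000  new=111011  old=010011  +wl: 
  step 2. node 1  ⊔preds=111000  new=110111  old=000000  +wl: 
  step 3. node 2  ⊔preds=111011  new=111011  old=001011  +wl: 
  step 4. node 3  ⊔preds=111000  new=111000  old=000000  +wl: 1,2
  step 5. node 4  ⊔preds=110111  new=110111  old=000000  +wl: 3
  step 6. node 5  ⊔preds=000000  new=111000  stable
  step 7. node 6  ⊔preds=111011  new=111100  old=110000  +wl: 0,4
  step 8. node 1  ⊔preds=111111  new=110111  stable
  step 9. node 2  ⊔preds=111011  new=111011  stable
  step 10. node 3  ⊔preds=111111  new=111111  old=111000  +wl: 1,2
  step 11. node 0  ⊔preds=111100  new=111111  old=111011  +wl: 
  step 12. node 4  ⊔preds=111111  new=110111  stable
  step 13. node 1  ⊔preds=111111  new=110111  stable
  step 14. node 2  ⊔preds=111111  new=111011  stable

Least fixpoint reached:
  node 0: 111111
  node 1: 110111
  node 2: 111011
  node 3: 111111
  node 4: 110111
  node 5: 111000
  node 6: 111100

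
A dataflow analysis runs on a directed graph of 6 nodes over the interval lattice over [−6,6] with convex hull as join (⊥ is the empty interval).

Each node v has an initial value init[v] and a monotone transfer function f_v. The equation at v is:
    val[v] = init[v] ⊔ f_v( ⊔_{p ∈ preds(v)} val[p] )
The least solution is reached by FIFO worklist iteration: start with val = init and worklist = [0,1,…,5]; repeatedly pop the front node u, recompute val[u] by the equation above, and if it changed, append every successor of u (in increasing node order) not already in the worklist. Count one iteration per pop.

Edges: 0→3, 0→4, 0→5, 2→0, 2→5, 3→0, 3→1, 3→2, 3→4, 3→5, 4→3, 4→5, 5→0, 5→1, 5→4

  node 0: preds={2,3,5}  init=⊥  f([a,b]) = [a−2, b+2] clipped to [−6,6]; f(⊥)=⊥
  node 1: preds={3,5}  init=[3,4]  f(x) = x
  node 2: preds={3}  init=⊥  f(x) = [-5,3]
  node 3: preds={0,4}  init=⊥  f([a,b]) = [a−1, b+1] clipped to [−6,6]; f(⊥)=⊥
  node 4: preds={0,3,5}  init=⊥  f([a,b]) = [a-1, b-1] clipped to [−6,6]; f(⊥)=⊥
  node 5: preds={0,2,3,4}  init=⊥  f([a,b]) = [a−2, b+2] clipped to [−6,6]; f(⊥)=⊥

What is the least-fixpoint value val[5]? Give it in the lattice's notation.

[-6,6]

Iteration log — 15 steps:
  step 1. node 0  ⊔preds=⊥  new=⊥  stable
  step 2. node 1  ⊔preds=⊥  new=[3,4]  stable
  step 3. node 2  ⊔preds=⊥  new=[-5,3]  old=⊥  +wl: 0
  step 4. node 3  ⊔preds=⊥  new=⊥  stable
  step 5. node 4  ⊔preds=⊥  new=⊥  stable
  step 6. node 5  ⊔preds=[-5,3]  new=[-6,5]  old=⊥  +wl: 1,4
  step 7. node 0  ⊔preds=[-6,5]  new=[-6,6]  old=⊥  +wl: 3,5
  step 8. node 1  ⊔preds=[-6,5]  new=[-6,5]  old=[3,4]  +wl: 
  step 9. node 4  ⊔preds=[-6,6]  new=[-6,5]  old=⊥  +wl: 
  step 10. node 3  ⊔preds=[-6,6]  new=[-6,6]  old=⊥  +wl: 0,1,2,4
  step 11. node 5  ⊔preds=[-6,6]  new=[-6,6]  old=[-6,5]  +wl: 
  step 12. node 0  ⊔preds=[-6,6]  new=[-6,6]  stable
  step 13. node 1  ⊔preds=[-6,6]  new=[-6,6]  old=[-6,5]  +wl: 
  step 14. node 2  ⊔preds=[-6,6]  new=[-5,3]  stable
  step 15. node 4  ⊔preds=[-6,6]  new=[-6,5]  stable

Least fixpoint reached:
  node 0: [-6,6]
  node 1: [-6,6]
  node 2: [-5,3]
  node 3: [-6,6]
  node 4: [-6,5]
  node 5: [-6,6]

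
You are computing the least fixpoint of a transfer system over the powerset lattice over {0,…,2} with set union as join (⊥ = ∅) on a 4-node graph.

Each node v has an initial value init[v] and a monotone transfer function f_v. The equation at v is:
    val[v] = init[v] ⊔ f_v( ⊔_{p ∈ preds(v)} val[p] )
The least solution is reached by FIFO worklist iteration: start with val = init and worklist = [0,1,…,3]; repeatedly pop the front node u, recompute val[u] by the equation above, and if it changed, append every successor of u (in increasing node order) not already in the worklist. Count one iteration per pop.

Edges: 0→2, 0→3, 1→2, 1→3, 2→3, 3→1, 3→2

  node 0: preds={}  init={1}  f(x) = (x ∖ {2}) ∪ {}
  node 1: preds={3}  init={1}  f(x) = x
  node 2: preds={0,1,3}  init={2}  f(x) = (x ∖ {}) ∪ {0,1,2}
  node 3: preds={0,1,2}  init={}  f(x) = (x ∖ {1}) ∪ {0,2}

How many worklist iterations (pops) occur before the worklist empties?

7

Iteration log — 7 steps:
  step 1. node 0  ⊔preds={}  new={1}  stable
  step 2. node 1  ⊔preds={}  new={1}  stable
  step 3. node 2  ⊔preds={1}  new={0,1,2}  old={2}  +wl: 
  step 4. node 3  ⊔preds={0,1,2}  new={0,2}  old={}  +wl: 1,2
  step 5. node 1  ⊔preds={0,2}  new={0,1,2}  old={1}  +wl: 3
  step 6. node 2  ⊔preds={0,1,2}  new={0,1,2}  stable
  step 7. node 3  ⊔preds={0,1,2}  new={0,2}  stable

Least fixpoint reached:
  node 0: {1}
  node 1: {0,1,2}
  node 2: {0,1,2}
  node 3: {0,2}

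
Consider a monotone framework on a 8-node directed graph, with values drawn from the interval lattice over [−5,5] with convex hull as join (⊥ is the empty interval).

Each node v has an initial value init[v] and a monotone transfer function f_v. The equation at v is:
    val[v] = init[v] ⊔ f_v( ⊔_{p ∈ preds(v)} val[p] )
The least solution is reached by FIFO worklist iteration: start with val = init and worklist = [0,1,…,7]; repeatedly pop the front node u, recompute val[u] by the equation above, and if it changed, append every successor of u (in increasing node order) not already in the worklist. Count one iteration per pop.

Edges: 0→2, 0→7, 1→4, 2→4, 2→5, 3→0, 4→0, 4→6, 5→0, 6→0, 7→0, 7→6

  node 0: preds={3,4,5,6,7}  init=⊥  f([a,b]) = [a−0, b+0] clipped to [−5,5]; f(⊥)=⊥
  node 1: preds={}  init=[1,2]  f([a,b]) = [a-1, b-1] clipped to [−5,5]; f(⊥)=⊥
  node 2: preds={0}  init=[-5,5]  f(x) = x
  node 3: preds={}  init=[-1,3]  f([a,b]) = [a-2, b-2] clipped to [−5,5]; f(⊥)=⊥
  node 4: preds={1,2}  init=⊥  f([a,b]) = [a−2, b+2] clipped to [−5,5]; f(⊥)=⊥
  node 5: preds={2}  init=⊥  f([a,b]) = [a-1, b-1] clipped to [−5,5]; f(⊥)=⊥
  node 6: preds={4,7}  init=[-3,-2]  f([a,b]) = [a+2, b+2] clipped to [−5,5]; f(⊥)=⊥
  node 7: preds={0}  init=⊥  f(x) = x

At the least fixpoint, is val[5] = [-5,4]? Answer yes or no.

yes

Trace (14 dequeues):
  [1] u=0 | in [-3,3] | out [-3,3] | prev ⊥ | push {}
  [2] u=1 | in ⊥ | out [1,2] | ==
  [3] u=2 | in [-3,3] | out [-5,5] | ==
  [4] u=3 | in ⊥ | out [-1,3] | ==
  [5] u=4 | in [-5,5] | out [-5,5] | prev ⊥ | push {0}
  [6] u=5 | in [-5,5] | out [-5,4] | prev ⊥ | push {}
  [7] u=6 | in [-5,5] | out [-3,5] | prev [-3,-2] | push {}
  [8] u=7 | in [-3,3] | out [-3,3] | prev ⊥ | push {6}
  [9] u=0 | in [-5,5] | out [-5,5] | prev [-3,3] | push {2,7}
  [10] u=6 | in [-5,5] | out [-3,5] | ==
  [11] u=2 | in [-5,5] | out [-5,5] | ==
  [12] u=7 | in [-5,5] | out [-5,5] | prev [-3,3] | push {0,6}
  [13] u=0 | in [-5,5] | out [-5,5] | ==
  [14] u=6 | in [-5,5] | out [-3,5] | ==

Converged values:
  [0] [-5,5]
  [1] [1,2]
  [2] [-5,5]
  [3] [-1,3]
  [4] [-5,5]
  [5] [-5,4]
  [6] [-3,5]
  [7] [-5,5]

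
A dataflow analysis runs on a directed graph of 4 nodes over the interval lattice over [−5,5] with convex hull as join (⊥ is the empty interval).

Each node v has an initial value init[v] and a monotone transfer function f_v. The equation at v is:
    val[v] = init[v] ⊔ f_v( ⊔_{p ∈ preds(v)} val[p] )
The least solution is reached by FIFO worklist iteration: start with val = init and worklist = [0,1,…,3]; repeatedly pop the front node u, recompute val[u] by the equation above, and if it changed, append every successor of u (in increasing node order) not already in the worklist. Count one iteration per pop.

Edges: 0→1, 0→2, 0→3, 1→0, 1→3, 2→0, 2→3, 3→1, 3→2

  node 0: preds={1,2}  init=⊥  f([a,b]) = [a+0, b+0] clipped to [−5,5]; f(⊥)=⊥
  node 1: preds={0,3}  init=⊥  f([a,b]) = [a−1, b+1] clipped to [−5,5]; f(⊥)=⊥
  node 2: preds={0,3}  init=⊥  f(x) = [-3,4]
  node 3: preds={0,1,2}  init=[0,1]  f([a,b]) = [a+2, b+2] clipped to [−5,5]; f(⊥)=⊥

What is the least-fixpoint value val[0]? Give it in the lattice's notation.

Trace (16 dequeues):
  [1] u=0 | in ⊥ | out ⊥ | ==
  [2] u=1 | in [0,1] | out [-1,2] | prev ⊥ | push {0}
  [3] u=2 | in [0,1] | out [-3,4] | prev ⊥ | push {}
  [4] u=3 | in [-3,4] | out [-1,5] | prev [0,1] | push {1,2}
  [5] u=0 | in [-3,4] | out [-3,4] | prev ⊥ | push {3}
  [6] u=1 | in [-3,5] | out [-4,5] | prev [-1,2] | push {0}
  [7] u=2 | in [-3,5] | out [-3,4] | ==
  [8] u=3 | in [-4,5] | out [-2,5] | prev [-1,5] | push {1,2}
  [9] u=0 | in [-4,5] | out [-4,5] | prev [-3,4] | push {3}
  [10] u=1 | in [-4,5] | out [-5,5] | prev [-4,5] | push {0}
  [11] u=2 | in [-4,5] | out [-3,4] | ==
  [12] u=3 | in [-5,5] | out [-3,5] | prev [-2,5] | push {1,2}
  [13] u=0 | in [-5,5] | out [-5,5] | prev [-4,5] | push {3}
  [14] u=1 | in [-5,5] | out [-5,5] | ==
  [15] u=2 | in [-5,5] | out [-3,4] | ==
  [16] u=3 | in [-5,5] | out [-3,5] | ==

Converged values:
  [0] [-5,5]
  [1] [-5,5]
  [2] [-3,4]
  [3] [-3,5]

[-5,5]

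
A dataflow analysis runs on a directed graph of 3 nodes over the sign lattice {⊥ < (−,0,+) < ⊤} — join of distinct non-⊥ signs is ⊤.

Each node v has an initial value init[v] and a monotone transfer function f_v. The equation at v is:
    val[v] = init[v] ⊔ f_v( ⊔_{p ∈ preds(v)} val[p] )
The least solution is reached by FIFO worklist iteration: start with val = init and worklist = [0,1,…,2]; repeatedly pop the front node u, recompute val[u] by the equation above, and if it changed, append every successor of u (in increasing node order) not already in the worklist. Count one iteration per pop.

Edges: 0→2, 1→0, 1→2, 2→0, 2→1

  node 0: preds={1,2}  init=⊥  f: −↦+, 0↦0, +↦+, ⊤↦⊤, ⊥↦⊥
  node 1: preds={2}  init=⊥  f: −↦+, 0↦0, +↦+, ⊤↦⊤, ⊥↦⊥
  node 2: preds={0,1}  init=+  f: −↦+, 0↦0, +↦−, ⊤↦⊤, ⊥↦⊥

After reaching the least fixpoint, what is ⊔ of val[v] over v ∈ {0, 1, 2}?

⊤

Iteration log — 7 steps:
  step 1. node 0  ⊔preds=+  new=+  old=⊥  +wl: 
  step 2. node 1  ⊔preds=+  new=+  old=⊥  +wl: 0
  step 3. node 2  ⊔preds=+  new=⊤  old=+  +wl: 1
  step 4. node 0  ⊔preds=⊤  new=⊤  old=+  +wl: 2
  step 5. node 1  ⊔preds=⊤  new=⊤  old=+  +wl: 0
  step 6. node 2  ⊔preds=⊤  new=⊤  stable
  step 7. node 0  ⊔preds=⊤  new=⊤  stable

Least fixpoint reached:
  node 0: ⊤
  node 1: ⊤
  node 2: ⊤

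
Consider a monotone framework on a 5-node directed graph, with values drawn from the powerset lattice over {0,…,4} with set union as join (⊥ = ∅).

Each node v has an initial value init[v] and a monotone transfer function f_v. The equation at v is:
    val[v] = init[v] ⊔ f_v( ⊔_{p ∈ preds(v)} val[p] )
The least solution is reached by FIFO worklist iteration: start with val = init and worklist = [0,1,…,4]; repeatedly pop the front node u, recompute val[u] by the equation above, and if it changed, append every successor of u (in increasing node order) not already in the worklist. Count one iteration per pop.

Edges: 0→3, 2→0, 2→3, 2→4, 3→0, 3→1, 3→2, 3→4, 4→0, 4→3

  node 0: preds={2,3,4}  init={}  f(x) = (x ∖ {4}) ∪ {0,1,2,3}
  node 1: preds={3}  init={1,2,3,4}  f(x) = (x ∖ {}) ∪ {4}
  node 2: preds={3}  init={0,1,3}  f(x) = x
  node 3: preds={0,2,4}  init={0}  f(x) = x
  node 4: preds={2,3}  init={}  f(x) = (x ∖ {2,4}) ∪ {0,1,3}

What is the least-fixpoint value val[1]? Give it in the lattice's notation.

Iteration log — 11 steps:
  step 1. node 0  ⊔preds={0,1,3}  new={0,1,2,3}  old={}  +wl: 
  step 2. node 1  ⊔preds={0}  new={0,1,2,3,4}  old={1,2,3,4}  +wl: 
  step 3. node 2  ⊔preds={0}  new={0,1,3}  stable
  step 4. node 3  ⊔preds={0,1,2,3}  new={0,1,2,3}  old={0}  +wl: 0,1,2
  step 5. node 4  ⊔preds={0,1,2,3}  new={0,1,3}  old={}  +wl: 3
  step 6. node 0  ⊔preds={0,1,2,3}  new={0,1,2,3}  stable
  step 7. node 1  ⊔preds={0,1,2,3}  new={0,1,2,3,4}  stable
  step 8. node 2  ⊔preds={0,1,2,3}  new={0,1,2,3}  old={0,1,3}  +wl: 0,4
  step 9. node 3  ⊔preds={0,1,2,3}  new={0,1,2,3}  stable
  step 10. node 0  ⊔preds={0,1,2,3}  new={0,1,2,3}  stable
  step 11. node 4  ⊔preds={0,1,2,3}  new={0,1,3}  stable

Least fixpoint reached:
  node 0: {0,1,2,3}
  node 1: {0,1,2,3,4}
  node 2: {0,1,2,3}
  node 3: {0,1,2,3}
  node 4: {0,1,3}

{0,1,2,3,4}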